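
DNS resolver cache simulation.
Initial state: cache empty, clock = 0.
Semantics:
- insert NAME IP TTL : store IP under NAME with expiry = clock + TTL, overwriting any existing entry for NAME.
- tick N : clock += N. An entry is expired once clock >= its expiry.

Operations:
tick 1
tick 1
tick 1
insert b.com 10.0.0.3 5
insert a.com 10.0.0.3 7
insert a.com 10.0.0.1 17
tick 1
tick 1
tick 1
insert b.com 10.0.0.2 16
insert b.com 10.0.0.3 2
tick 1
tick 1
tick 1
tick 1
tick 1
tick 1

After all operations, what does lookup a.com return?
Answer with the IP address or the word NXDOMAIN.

Op 1: tick 1 -> clock=1.
Op 2: tick 1 -> clock=2.
Op 3: tick 1 -> clock=3.
Op 4: insert b.com -> 10.0.0.3 (expiry=3+5=8). clock=3
Op 5: insert a.com -> 10.0.0.3 (expiry=3+7=10). clock=3
Op 6: insert a.com -> 10.0.0.1 (expiry=3+17=20). clock=3
Op 7: tick 1 -> clock=4.
Op 8: tick 1 -> clock=5.
Op 9: tick 1 -> clock=6.
Op 10: insert b.com -> 10.0.0.2 (expiry=6+16=22). clock=6
Op 11: insert b.com -> 10.0.0.3 (expiry=6+2=8). clock=6
Op 12: tick 1 -> clock=7.
Op 13: tick 1 -> clock=8. purged={b.com}
Op 14: tick 1 -> clock=9.
Op 15: tick 1 -> clock=10.
Op 16: tick 1 -> clock=11.
Op 17: tick 1 -> clock=12.
lookup a.com: present, ip=10.0.0.1 expiry=20 > clock=12

Answer: 10.0.0.1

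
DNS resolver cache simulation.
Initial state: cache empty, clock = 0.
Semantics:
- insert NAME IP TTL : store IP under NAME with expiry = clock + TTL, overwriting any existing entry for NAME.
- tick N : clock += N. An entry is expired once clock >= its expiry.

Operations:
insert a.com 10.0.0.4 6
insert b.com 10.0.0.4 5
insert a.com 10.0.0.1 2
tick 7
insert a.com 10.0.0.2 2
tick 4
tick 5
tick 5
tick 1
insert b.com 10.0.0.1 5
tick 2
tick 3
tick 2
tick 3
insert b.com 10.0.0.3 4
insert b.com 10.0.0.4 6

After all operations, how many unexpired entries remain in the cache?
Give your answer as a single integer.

Answer: 1

Derivation:
Op 1: insert a.com -> 10.0.0.4 (expiry=0+6=6). clock=0
Op 2: insert b.com -> 10.0.0.4 (expiry=0+5=5). clock=0
Op 3: insert a.com -> 10.0.0.1 (expiry=0+2=2). clock=0
Op 4: tick 7 -> clock=7. purged={a.com,b.com}
Op 5: insert a.com -> 10.0.0.2 (expiry=7+2=9). clock=7
Op 6: tick 4 -> clock=11. purged={a.com}
Op 7: tick 5 -> clock=16.
Op 8: tick 5 -> clock=21.
Op 9: tick 1 -> clock=22.
Op 10: insert b.com -> 10.0.0.1 (expiry=22+5=27). clock=22
Op 11: tick 2 -> clock=24.
Op 12: tick 3 -> clock=27. purged={b.com}
Op 13: tick 2 -> clock=29.
Op 14: tick 3 -> clock=32.
Op 15: insert b.com -> 10.0.0.3 (expiry=32+4=36). clock=32
Op 16: insert b.com -> 10.0.0.4 (expiry=32+6=38). clock=32
Final cache (unexpired): {b.com} -> size=1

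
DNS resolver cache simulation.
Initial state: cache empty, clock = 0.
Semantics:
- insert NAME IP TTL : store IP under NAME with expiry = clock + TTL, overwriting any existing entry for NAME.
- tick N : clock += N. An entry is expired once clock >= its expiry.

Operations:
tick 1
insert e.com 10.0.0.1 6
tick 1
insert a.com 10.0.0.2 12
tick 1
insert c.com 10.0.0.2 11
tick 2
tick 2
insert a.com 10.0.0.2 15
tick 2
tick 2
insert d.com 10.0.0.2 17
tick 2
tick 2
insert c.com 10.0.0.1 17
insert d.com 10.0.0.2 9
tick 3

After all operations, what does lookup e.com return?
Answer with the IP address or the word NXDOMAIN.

Answer: NXDOMAIN

Derivation:
Op 1: tick 1 -> clock=1.
Op 2: insert e.com -> 10.0.0.1 (expiry=1+6=7). clock=1
Op 3: tick 1 -> clock=2.
Op 4: insert a.com -> 10.0.0.2 (expiry=2+12=14). clock=2
Op 5: tick 1 -> clock=3.
Op 6: insert c.com -> 10.0.0.2 (expiry=3+11=14). clock=3
Op 7: tick 2 -> clock=5.
Op 8: tick 2 -> clock=7. purged={e.com}
Op 9: insert a.com -> 10.0.0.2 (expiry=7+15=22). clock=7
Op 10: tick 2 -> clock=9.
Op 11: tick 2 -> clock=11.
Op 12: insert d.com -> 10.0.0.2 (expiry=11+17=28). clock=11
Op 13: tick 2 -> clock=13.
Op 14: tick 2 -> clock=15. purged={c.com}
Op 15: insert c.com -> 10.0.0.1 (expiry=15+17=32). clock=15
Op 16: insert d.com -> 10.0.0.2 (expiry=15+9=24). clock=15
Op 17: tick 3 -> clock=18.
lookup e.com: not in cache (expired or never inserted)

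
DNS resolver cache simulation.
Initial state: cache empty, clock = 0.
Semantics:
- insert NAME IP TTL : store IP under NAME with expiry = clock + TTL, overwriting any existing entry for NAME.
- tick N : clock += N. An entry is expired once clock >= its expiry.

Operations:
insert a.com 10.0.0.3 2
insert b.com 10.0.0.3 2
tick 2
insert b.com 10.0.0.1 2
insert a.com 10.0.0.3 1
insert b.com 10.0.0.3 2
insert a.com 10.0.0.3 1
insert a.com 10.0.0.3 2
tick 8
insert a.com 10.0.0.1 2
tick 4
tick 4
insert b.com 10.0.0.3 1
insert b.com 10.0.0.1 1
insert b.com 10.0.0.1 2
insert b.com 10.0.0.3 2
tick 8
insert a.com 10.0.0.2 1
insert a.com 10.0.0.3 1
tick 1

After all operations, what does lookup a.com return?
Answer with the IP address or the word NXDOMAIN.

Op 1: insert a.com -> 10.0.0.3 (expiry=0+2=2). clock=0
Op 2: insert b.com -> 10.0.0.3 (expiry=0+2=2). clock=0
Op 3: tick 2 -> clock=2. purged={a.com,b.com}
Op 4: insert b.com -> 10.0.0.1 (expiry=2+2=4). clock=2
Op 5: insert a.com -> 10.0.0.3 (expiry=2+1=3). clock=2
Op 6: insert b.com -> 10.0.0.3 (expiry=2+2=4). clock=2
Op 7: insert a.com -> 10.0.0.3 (expiry=2+1=3). clock=2
Op 8: insert a.com -> 10.0.0.3 (expiry=2+2=4). clock=2
Op 9: tick 8 -> clock=10. purged={a.com,b.com}
Op 10: insert a.com -> 10.0.0.1 (expiry=10+2=12). clock=10
Op 11: tick 4 -> clock=14. purged={a.com}
Op 12: tick 4 -> clock=18.
Op 13: insert b.com -> 10.0.0.3 (expiry=18+1=19). clock=18
Op 14: insert b.com -> 10.0.0.1 (expiry=18+1=19). clock=18
Op 15: insert b.com -> 10.0.0.1 (expiry=18+2=20). clock=18
Op 16: insert b.com -> 10.0.0.3 (expiry=18+2=20). clock=18
Op 17: tick 8 -> clock=26. purged={b.com}
Op 18: insert a.com -> 10.0.0.2 (expiry=26+1=27). clock=26
Op 19: insert a.com -> 10.0.0.3 (expiry=26+1=27). clock=26
Op 20: tick 1 -> clock=27. purged={a.com}
lookup a.com: not in cache (expired or never inserted)

Answer: NXDOMAIN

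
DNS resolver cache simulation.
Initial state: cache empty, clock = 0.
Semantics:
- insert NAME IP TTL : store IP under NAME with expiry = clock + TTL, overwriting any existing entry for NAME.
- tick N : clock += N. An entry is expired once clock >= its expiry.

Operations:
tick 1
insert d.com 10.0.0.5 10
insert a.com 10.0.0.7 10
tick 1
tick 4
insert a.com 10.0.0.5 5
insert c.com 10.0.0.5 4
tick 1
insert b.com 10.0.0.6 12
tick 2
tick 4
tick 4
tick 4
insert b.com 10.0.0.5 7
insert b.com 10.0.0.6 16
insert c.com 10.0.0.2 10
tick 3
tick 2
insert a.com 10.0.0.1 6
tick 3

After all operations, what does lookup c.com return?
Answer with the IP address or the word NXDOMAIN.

Answer: 10.0.0.2

Derivation:
Op 1: tick 1 -> clock=1.
Op 2: insert d.com -> 10.0.0.5 (expiry=1+10=11). clock=1
Op 3: insert a.com -> 10.0.0.7 (expiry=1+10=11). clock=1
Op 4: tick 1 -> clock=2.
Op 5: tick 4 -> clock=6.
Op 6: insert a.com -> 10.0.0.5 (expiry=6+5=11). clock=6
Op 7: insert c.com -> 10.0.0.5 (expiry=6+4=10). clock=6
Op 8: tick 1 -> clock=7.
Op 9: insert b.com -> 10.0.0.6 (expiry=7+12=19). clock=7
Op 10: tick 2 -> clock=9.
Op 11: tick 4 -> clock=13. purged={a.com,c.com,d.com}
Op 12: tick 4 -> clock=17.
Op 13: tick 4 -> clock=21. purged={b.com}
Op 14: insert b.com -> 10.0.0.5 (expiry=21+7=28). clock=21
Op 15: insert b.com -> 10.0.0.6 (expiry=21+16=37). clock=21
Op 16: insert c.com -> 10.0.0.2 (expiry=21+10=31). clock=21
Op 17: tick 3 -> clock=24.
Op 18: tick 2 -> clock=26.
Op 19: insert a.com -> 10.0.0.1 (expiry=26+6=32). clock=26
Op 20: tick 3 -> clock=29.
lookup c.com: present, ip=10.0.0.2 expiry=31 > clock=29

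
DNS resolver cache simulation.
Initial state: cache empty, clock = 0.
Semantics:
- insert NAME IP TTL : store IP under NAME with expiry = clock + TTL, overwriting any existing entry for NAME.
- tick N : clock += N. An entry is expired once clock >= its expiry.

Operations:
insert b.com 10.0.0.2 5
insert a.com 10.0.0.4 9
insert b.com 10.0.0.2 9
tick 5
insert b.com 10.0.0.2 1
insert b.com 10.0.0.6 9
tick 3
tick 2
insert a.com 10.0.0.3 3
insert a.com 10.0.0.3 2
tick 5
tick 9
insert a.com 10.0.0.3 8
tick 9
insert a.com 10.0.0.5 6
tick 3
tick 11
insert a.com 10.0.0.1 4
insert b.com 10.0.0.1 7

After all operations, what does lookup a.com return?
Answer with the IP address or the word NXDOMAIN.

Op 1: insert b.com -> 10.0.0.2 (expiry=0+5=5). clock=0
Op 2: insert a.com -> 10.0.0.4 (expiry=0+9=9). clock=0
Op 3: insert b.com -> 10.0.0.2 (expiry=0+9=9). clock=0
Op 4: tick 5 -> clock=5.
Op 5: insert b.com -> 10.0.0.2 (expiry=5+1=6). clock=5
Op 6: insert b.com -> 10.0.0.6 (expiry=5+9=14). clock=5
Op 7: tick 3 -> clock=8.
Op 8: tick 2 -> clock=10. purged={a.com}
Op 9: insert a.com -> 10.0.0.3 (expiry=10+3=13). clock=10
Op 10: insert a.com -> 10.0.0.3 (expiry=10+2=12). clock=10
Op 11: tick 5 -> clock=15. purged={a.com,b.com}
Op 12: tick 9 -> clock=24.
Op 13: insert a.com -> 10.0.0.3 (expiry=24+8=32). clock=24
Op 14: tick 9 -> clock=33. purged={a.com}
Op 15: insert a.com -> 10.0.0.5 (expiry=33+6=39). clock=33
Op 16: tick 3 -> clock=36.
Op 17: tick 11 -> clock=47. purged={a.com}
Op 18: insert a.com -> 10.0.0.1 (expiry=47+4=51). clock=47
Op 19: insert b.com -> 10.0.0.1 (expiry=47+7=54). clock=47
lookup a.com: present, ip=10.0.0.1 expiry=51 > clock=47

Answer: 10.0.0.1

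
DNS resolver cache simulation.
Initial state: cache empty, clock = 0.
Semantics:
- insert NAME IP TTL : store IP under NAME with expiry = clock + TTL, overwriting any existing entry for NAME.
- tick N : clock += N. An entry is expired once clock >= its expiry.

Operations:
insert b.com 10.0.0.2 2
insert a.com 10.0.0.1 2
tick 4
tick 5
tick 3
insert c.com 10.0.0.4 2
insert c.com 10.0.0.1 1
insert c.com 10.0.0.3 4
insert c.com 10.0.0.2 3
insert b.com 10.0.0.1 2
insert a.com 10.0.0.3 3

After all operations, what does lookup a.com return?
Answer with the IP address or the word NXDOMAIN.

Answer: 10.0.0.3

Derivation:
Op 1: insert b.com -> 10.0.0.2 (expiry=0+2=2). clock=0
Op 2: insert a.com -> 10.0.0.1 (expiry=0+2=2). clock=0
Op 3: tick 4 -> clock=4. purged={a.com,b.com}
Op 4: tick 5 -> clock=9.
Op 5: tick 3 -> clock=12.
Op 6: insert c.com -> 10.0.0.4 (expiry=12+2=14). clock=12
Op 7: insert c.com -> 10.0.0.1 (expiry=12+1=13). clock=12
Op 8: insert c.com -> 10.0.0.3 (expiry=12+4=16). clock=12
Op 9: insert c.com -> 10.0.0.2 (expiry=12+3=15). clock=12
Op 10: insert b.com -> 10.0.0.1 (expiry=12+2=14). clock=12
Op 11: insert a.com -> 10.0.0.3 (expiry=12+3=15). clock=12
lookup a.com: present, ip=10.0.0.3 expiry=15 > clock=12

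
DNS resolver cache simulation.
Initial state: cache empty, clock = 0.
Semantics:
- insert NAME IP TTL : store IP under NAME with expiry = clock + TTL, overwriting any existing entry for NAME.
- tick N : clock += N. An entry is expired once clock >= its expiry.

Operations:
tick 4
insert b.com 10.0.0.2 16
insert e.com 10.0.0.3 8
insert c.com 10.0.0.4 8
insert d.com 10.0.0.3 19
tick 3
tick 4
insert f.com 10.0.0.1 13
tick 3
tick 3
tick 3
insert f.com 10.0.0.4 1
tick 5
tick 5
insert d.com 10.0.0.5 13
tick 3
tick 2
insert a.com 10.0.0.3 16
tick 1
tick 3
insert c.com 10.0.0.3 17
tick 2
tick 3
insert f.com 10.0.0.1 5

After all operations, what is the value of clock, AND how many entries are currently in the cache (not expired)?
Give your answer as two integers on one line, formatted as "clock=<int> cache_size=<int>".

Op 1: tick 4 -> clock=4.
Op 2: insert b.com -> 10.0.0.2 (expiry=4+16=20). clock=4
Op 3: insert e.com -> 10.0.0.3 (expiry=4+8=12). clock=4
Op 4: insert c.com -> 10.0.0.4 (expiry=4+8=12). clock=4
Op 5: insert d.com -> 10.0.0.3 (expiry=4+19=23). clock=4
Op 6: tick 3 -> clock=7.
Op 7: tick 4 -> clock=11.
Op 8: insert f.com -> 10.0.0.1 (expiry=11+13=24). clock=11
Op 9: tick 3 -> clock=14. purged={c.com,e.com}
Op 10: tick 3 -> clock=17.
Op 11: tick 3 -> clock=20. purged={b.com}
Op 12: insert f.com -> 10.0.0.4 (expiry=20+1=21). clock=20
Op 13: tick 5 -> clock=25. purged={d.com,f.com}
Op 14: tick 5 -> clock=30.
Op 15: insert d.com -> 10.0.0.5 (expiry=30+13=43). clock=30
Op 16: tick 3 -> clock=33.
Op 17: tick 2 -> clock=35.
Op 18: insert a.com -> 10.0.0.3 (expiry=35+16=51). clock=35
Op 19: tick 1 -> clock=36.
Op 20: tick 3 -> clock=39.
Op 21: insert c.com -> 10.0.0.3 (expiry=39+17=56). clock=39
Op 22: tick 2 -> clock=41.
Op 23: tick 3 -> clock=44. purged={d.com}
Op 24: insert f.com -> 10.0.0.1 (expiry=44+5=49). clock=44
Final clock = 44
Final cache (unexpired): {a.com,c.com,f.com} -> size=3

Answer: clock=44 cache_size=3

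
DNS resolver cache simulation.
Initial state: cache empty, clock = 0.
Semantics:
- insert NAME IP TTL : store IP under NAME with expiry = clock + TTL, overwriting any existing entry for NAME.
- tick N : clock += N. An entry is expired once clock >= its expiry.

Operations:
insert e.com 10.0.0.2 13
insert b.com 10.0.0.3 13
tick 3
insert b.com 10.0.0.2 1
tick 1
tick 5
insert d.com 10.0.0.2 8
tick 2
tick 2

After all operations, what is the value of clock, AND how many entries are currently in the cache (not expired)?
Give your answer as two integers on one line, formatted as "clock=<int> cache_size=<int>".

Op 1: insert e.com -> 10.0.0.2 (expiry=0+13=13). clock=0
Op 2: insert b.com -> 10.0.0.3 (expiry=0+13=13). clock=0
Op 3: tick 3 -> clock=3.
Op 4: insert b.com -> 10.0.0.2 (expiry=3+1=4). clock=3
Op 5: tick 1 -> clock=4. purged={b.com}
Op 6: tick 5 -> clock=9.
Op 7: insert d.com -> 10.0.0.2 (expiry=9+8=17). clock=9
Op 8: tick 2 -> clock=11.
Op 9: tick 2 -> clock=13. purged={e.com}
Final clock = 13
Final cache (unexpired): {d.com} -> size=1

Answer: clock=13 cache_size=1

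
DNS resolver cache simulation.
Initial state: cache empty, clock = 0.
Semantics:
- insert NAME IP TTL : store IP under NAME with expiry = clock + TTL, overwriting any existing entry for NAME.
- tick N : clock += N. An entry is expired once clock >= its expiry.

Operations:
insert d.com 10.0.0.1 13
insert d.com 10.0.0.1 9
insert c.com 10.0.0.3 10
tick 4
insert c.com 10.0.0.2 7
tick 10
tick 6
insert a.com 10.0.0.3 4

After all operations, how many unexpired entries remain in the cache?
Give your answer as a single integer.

Answer: 1

Derivation:
Op 1: insert d.com -> 10.0.0.1 (expiry=0+13=13). clock=0
Op 2: insert d.com -> 10.0.0.1 (expiry=0+9=9). clock=0
Op 3: insert c.com -> 10.0.0.3 (expiry=0+10=10). clock=0
Op 4: tick 4 -> clock=4.
Op 5: insert c.com -> 10.0.0.2 (expiry=4+7=11). clock=4
Op 6: tick 10 -> clock=14. purged={c.com,d.com}
Op 7: tick 6 -> clock=20.
Op 8: insert a.com -> 10.0.0.3 (expiry=20+4=24). clock=20
Final cache (unexpired): {a.com} -> size=1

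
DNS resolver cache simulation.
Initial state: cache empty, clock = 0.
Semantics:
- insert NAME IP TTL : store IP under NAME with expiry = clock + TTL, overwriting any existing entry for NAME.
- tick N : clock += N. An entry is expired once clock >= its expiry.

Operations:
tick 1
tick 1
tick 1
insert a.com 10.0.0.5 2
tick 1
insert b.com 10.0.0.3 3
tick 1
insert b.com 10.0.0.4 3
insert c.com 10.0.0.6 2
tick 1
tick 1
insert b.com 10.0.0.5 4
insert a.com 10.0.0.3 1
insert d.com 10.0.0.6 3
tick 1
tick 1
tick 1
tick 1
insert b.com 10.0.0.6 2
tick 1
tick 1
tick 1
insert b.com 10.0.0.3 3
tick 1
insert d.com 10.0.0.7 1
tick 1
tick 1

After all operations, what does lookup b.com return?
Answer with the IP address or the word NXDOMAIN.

Op 1: tick 1 -> clock=1.
Op 2: tick 1 -> clock=2.
Op 3: tick 1 -> clock=3.
Op 4: insert a.com -> 10.0.0.5 (expiry=3+2=5). clock=3
Op 5: tick 1 -> clock=4.
Op 6: insert b.com -> 10.0.0.3 (expiry=4+3=7). clock=4
Op 7: tick 1 -> clock=5. purged={a.com}
Op 8: insert b.com -> 10.0.0.4 (expiry=5+3=8). clock=5
Op 9: insert c.com -> 10.0.0.6 (expiry=5+2=7). clock=5
Op 10: tick 1 -> clock=6.
Op 11: tick 1 -> clock=7. purged={c.com}
Op 12: insert b.com -> 10.0.0.5 (expiry=7+4=11). clock=7
Op 13: insert a.com -> 10.0.0.3 (expiry=7+1=8). clock=7
Op 14: insert d.com -> 10.0.0.6 (expiry=7+3=10). clock=7
Op 15: tick 1 -> clock=8. purged={a.com}
Op 16: tick 1 -> clock=9.
Op 17: tick 1 -> clock=10. purged={d.com}
Op 18: tick 1 -> clock=11. purged={b.com}
Op 19: insert b.com -> 10.0.0.6 (expiry=11+2=13). clock=11
Op 20: tick 1 -> clock=12.
Op 21: tick 1 -> clock=13. purged={b.com}
Op 22: tick 1 -> clock=14.
Op 23: insert b.com -> 10.0.0.3 (expiry=14+3=17). clock=14
Op 24: tick 1 -> clock=15.
Op 25: insert d.com -> 10.0.0.7 (expiry=15+1=16). clock=15
Op 26: tick 1 -> clock=16. purged={d.com}
Op 27: tick 1 -> clock=17. purged={b.com}
lookup b.com: not in cache (expired or never inserted)

Answer: NXDOMAIN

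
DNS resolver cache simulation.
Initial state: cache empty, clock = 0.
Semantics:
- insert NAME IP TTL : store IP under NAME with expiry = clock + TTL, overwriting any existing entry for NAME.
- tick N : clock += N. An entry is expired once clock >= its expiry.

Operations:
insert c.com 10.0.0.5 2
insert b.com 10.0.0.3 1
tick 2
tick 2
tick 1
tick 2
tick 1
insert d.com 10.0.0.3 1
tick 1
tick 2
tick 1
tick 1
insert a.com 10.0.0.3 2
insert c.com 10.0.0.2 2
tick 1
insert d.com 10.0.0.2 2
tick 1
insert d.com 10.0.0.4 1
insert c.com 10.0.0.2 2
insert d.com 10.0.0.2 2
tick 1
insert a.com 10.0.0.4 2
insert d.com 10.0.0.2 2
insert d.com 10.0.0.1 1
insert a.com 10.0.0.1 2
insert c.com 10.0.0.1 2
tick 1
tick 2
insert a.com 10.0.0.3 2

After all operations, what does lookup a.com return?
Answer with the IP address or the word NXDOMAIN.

Op 1: insert c.com -> 10.0.0.5 (expiry=0+2=2). clock=0
Op 2: insert b.com -> 10.0.0.3 (expiry=0+1=1). clock=0
Op 3: tick 2 -> clock=2. purged={b.com,c.com}
Op 4: tick 2 -> clock=4.
Op 5: tick 1 -> clock=5.
Op 6: tick 2 -> clock=7.
Op 7: tick 1 -> clock=8.
Op 8: insert d.com -> 10.0.0.3 (expiry=8+1=9). clock=8
Op 9: tick 1 -> clock=9. purged={d.com}
Op 10: tick 2 -> clock=11.
Op 11: tick 1 -> clock=12.
Op 12: tick 1 -> clock=13.
Op 13: insert a.com -> 10.0.0.3 (expiry=13+2=15). clock=13
Op 14: insert c.com -> 10.0.0.2 (expiry=13+2=15). clock=13
Op 15: tick 1 -> clock=14.
Op 16: insert d.com -> 10.0.0.2 (expiry=14+2=16). clock=14
Op 17: tick 1 -> clock=15. purged={a.com,c.com}
Op 18: insert d.com -> 10.0.0.4 (expiry=15+1=16). clock=15
Op 19: insert c.com -> 10.0.0.2 (expiry=15+2=17). clock=15
Op 20: insert d.com -> 10.0.0.2 (expiry=15+2=17). clock=15
Op 21: tick 1 -> clock=16.
Op 22: insert a.com -> 10.0.0.4 (expiry=16+2=18). clock=16
Op 23: insert d.com -> 10.0.0.2 (expiry=16+2=18). clock=16
Op 24: insert d.com -> 10.0.0.1 (expiry=16+1=17). clock=16
Op 25: insert a.com -> 10.0.0.1 (expiry=16+2=18). clock=16
Op 26: insert c.com -> 10.0.0.1 (expiry=16+2=18). clock=16
Op 27: tick 1 -> clock=17. purged={d.com}
Op 28: tick 2 -> clock=19. purged={a.com,c.com}
Op 29: insert a.com -> 10.0.0.3 (expiry=19+2=21). clock=19
lookup a.com: present, ip=10.0.0.3 expiry=21 > clock=19

Answer: 10.0.0.3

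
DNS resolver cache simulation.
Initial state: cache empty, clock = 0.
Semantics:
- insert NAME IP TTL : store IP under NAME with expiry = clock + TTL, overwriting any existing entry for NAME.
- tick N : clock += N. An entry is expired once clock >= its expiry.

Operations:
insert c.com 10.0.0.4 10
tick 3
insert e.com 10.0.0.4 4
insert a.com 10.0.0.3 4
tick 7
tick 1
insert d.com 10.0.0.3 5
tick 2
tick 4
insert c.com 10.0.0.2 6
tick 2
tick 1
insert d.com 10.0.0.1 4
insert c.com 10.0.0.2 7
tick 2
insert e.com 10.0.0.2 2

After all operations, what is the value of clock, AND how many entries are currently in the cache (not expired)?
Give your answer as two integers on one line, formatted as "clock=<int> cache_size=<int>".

Op 1: insert c.com -> 10.0.0.4 (expiry=0+10=10). clock=0
Op 2: tick 3 -> clock=3.
Op 3: insert e.com -> 10.0.0.4 (expiry=3+4=7). clock=3
Op 4: insert a.com -> 10.0.0.3 (expiry=3+4=7). clock=3
Op 5: tick 7 -> clock=10. purged={a.com,c.com,e.com}
Op 6: tick 1 -> clock=11.
Op 7: insert d.com -> 10.0.0.3 (expiry=11+5=16). clock=11
Op 8: tick 2 -> clock=13.
Op 9: tick 4 -> clock=17. purged={d.com}
Op 10: insert c.com -> 10.0.0.2 (expiry=17+6=23). clock=17
Op 11: tick 2 -> clock=19.
Op 12: tick 1 -> clock=20.
Op 13: insert d.com -> 10.0.0.1 (expiry=20+4=24). clock=20
Op 14: insert c.com -> 10.0.0.2 (expiry=20+7=27). clock=20
Op 15: tick 2 -> clock=22.
Op 16: insert e.com -> 10.0.0.2 (expiry=22+2=24). clock=22
Final clock = 22
Final cache (unexpired): {c.com,d.com,e.com} -> size=3

Answer: clock=22 cache_size=3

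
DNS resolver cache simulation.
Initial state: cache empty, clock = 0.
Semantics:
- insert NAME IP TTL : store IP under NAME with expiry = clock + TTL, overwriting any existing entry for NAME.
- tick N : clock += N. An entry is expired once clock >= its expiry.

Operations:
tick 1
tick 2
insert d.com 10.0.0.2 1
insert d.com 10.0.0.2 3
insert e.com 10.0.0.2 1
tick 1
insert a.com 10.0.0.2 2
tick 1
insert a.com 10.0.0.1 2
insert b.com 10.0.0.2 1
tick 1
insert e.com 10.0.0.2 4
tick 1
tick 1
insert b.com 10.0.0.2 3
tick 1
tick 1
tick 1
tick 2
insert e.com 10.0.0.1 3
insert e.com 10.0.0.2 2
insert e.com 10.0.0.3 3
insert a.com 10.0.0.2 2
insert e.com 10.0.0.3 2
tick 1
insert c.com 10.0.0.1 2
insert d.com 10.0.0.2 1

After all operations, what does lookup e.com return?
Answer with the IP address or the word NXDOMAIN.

Answer: 10.0.0.3

Derivation:
Op 1: tick 1 -> clock=1.
Op 2: tick 2 -> clock=3.
Op 3: insert d.com -> 10.0.0.2 (expiry=3+1=4). clock=3
Op 4: insert d.com -> 10.0.0.2 (expiry=3+3=6). clock=3
Op 5: insert e.com -> 10.0.0.2 (expiry=3+1=4). clock=3
Op 6: tick 1 -> clock=4. purged={e.com}
Op 7: insert a.com -> 10.0.0.2 (expiry=4+2=6). clock=4
Op 8: tick 1 -> clock=5.
Op 9: insert a.com -> 10.0.0.1 (expiry=5+2=7). clock=5
Op 10: insert b.com -> 10.0.0.2 (expiry=5+1=6). clock=5
Op 11: tick 1 -> clock=6. purged={b.com,d.com}
Op 12: insert e.com -> 10.0.0.2 (expiry=6+4=10). clock=6
Op 13: tick 1 -> clock=7. purged={a.com}
Op 14: tick 1 -> clock=8.
Op 15: insert b.com -> 10.0.0.2 (expiry=8+3=11). clock=8
Op 16: tick 1 -> clock=9.
Op 17: tick 1 -> clock=10. purged={e.com}
Op 18: tick 1 -> clock=11. purged={b.com}
Op 19: tick 2 -> clock=13.
Op 20: insert e.com -> 10.0.0.1 (expiry=13+3=16). clock=13
Op 21: insert e.com -> 10.0.0.2 (expiry=13+2=15). clock=13
Op 22: insert e.com -> 10.0.0.3 (expiry=13+3=16). clock=13
Op 23: insert a.com -> 10.0.0.2 (expiry=13+2=15). clock=13
Op 24: insert e.com -> 10.0.0.3 (expiry=13+2=15). clock=13
Op 25: tick 1 -> clock=14.
Op 26: insert c.com -> 10.0.0.1 (expiry=14+2=16). clock=14
Op 27: insert d.com -> 10.0.0.2 (expiry=14+1=15). clock=14
lookup e.com: present, ip=10.0.0.3 expiry=15 > clock=14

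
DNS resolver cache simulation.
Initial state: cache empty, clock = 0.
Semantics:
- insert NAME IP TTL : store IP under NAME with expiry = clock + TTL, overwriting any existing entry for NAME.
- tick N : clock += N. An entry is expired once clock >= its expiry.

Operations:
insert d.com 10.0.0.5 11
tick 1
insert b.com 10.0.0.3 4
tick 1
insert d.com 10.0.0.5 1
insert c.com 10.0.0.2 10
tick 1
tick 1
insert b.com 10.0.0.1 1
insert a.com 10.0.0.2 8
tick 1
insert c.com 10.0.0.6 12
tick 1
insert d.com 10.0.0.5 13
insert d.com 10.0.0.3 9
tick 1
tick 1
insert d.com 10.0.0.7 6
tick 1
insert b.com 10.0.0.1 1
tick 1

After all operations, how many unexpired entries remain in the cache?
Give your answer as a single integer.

Op 1: insert d.com -> 10.0.0.5 (expiry=0+11=11). clock=0
Op 2: tick 1 -> clock=1.
Op 3: insert b.com -> 10.0.0.3 (expiry=1+4=5). clock=1
Op 4: tick 1 -> clock=2.
Op 5: insert d.com -> 10.0.0.5 (expiry=2+1=3). clock=2
Op 6: insert c.com -> 10.0.0.2 (expiry=2+10=12). clock=2
Op 7: tick 1 -> clock=3. purged={d.com}
Op 8: tick 1 -> clock=4.
Op 9: insert b.com -> 10.0.0.1 (expiry=4+1=5). clock=4
Op 10: insert a.com -> 10.0.0.2 (expiry=4+8=12). clock=4
Op 11: tick 1 -> clock=5. purged={b.com}
Op 12: insert c.com -> 10.0.0.6 (expiry=5+12=17). clock=5
Op 13: tick 1 -> clock=6.
Op 14: insert d.com -> 10.0.0.5 (expiry=6+13=19). clock=6
Op 15: insert d.com -> 10.0.0.3 (expiry=6+9=15). clock=6
Op 16: tick 1 -> clock=7.
Op 17: tick 1 -> clock=8.
Op 18: insert d.com -> 10.0.0.7 (expiry=8+6=14). clock=8
Op 19: tick 1 -> clock=9.
Op 20: insert b.com -> 10.0.0.1 (expiry=9+1=10). clock=9
Op 21: tick 1 -> clock=10. purged={b.com}
Final cache (unexpired): {a.com,c.com,d.com} -> size=3

Answer: 3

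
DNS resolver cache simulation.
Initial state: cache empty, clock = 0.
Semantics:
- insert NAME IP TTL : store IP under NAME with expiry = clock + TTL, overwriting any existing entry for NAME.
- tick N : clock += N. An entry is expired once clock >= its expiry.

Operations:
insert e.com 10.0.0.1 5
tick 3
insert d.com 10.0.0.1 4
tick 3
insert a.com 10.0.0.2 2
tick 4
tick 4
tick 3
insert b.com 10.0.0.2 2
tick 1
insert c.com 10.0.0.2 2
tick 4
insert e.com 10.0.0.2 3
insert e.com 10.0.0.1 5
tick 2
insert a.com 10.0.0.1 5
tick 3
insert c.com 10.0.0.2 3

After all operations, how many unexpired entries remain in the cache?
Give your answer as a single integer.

Op 1: insert e.com -> 10.0.0.1 (expiry=0+5=5). clock=0
Op 2: tick 3 -> clock=3.
Op 3: insert d.com -> 10.0.0.1 (expiry=3+4=7). clock=3
Op 4: tick 3 -> clock=6. purged={e.com}
Op 5: insert a.com -> 10.0.0.2 (expiry=6+2=8). clock=6
Op 6: tick 4 -> clock=10. purged={a.com,d.com}
Op 7: tick 4 -> clock=14.
Op 8: tick 3 -> clock=17.
Op 9: insert b.com -> 10.0.0.2 (expiry=17+2=19). clock=17
Op 10: tick 1 -> clock=18.
Op 11: insert c.com -> 10.0.0.2 (expiry=18+2=20). clock=18
Op 12: tick 4 -> clock=22. purged={b.com,c.com}
Op 13: insert e.com -> 10.0.0.2 (expiry=22+3=25). clock=22
Op 14: insert e.com -> 10.0.0.1 (expiry=22+5=27). clock=22
Op 15: tick 2 -> clock=24.
Op 16: insert a.com -> 10.0.0.1 (expiry=24+5=29). clock=24
Op 17: tick 3 -> clock=27. purged={e.com}
Op 18: insert c.com -> 10.0.0.2 (expiry=27+3=30). clock=27
Final cache (unexpired): {a.com,c.com} -> size=2

Answer: 2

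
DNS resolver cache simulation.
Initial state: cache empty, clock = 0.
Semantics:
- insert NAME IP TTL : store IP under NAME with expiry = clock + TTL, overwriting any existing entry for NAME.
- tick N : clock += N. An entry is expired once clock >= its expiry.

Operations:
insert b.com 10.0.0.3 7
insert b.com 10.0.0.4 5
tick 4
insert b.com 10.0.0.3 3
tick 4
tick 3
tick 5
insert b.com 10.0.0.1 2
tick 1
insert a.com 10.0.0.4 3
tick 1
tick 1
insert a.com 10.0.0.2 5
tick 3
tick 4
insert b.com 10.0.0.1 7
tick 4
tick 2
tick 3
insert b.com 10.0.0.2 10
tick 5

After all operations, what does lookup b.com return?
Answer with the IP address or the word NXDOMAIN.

Answer: 10.0.0.2

Derivation:
Op 1: insert b.com -> 10.0.0.3 (expiry=0+7=7). clock=0
Op 2: insert b.com -> 10.0.0.4 (expiry=0+5=5). clock=0
Op 3: tick 4 -> clock=4.
Op 4: insert b.com -> 10.0.0.3 (expiry=4+3=7). clock=4
Op 5: tick 4 -> clock=8. purged={b.com}
Op 6: tick 3 -> clock=11.
Op 7: tick 5 -> clock=16.
Op 8: insert b.com -> 10.0.0.1 (expiry=16+2=18). clock=16
Op 9: tick 1 -> clock=17.
Op 10: insert a.com -> 10.0.0.4 (expiry=17+3=20). clock=17
Op 11: tick 1 -> clock=18. purged={b.com}
Op 12: tick 1 -> clock=19.
Op 13: insert a.com -> 10.0.0.2 (expiry=19+5=24). clock=19
Op 14: tick 3 -> clock=22.
Op 15: tick 4 -> clock=26. purged={a.com}
Op 16: insert b.com -> 10.0.0.1 (expiry=26+7=33). clock=26
Op 17: tick 4 -> clock=30.
Op 18: tick 2 -> clock=32.
Op 19: tick 3 -> clock=35. purged={b.com}
Op 20: insert b.com -> 10.0.0.2 (expiry=35+10=45). clock=35
Op 21: tick 5 -> clock=40.
lookup b.com: present, ip=10.0.0.2 expiry=45 > clock=40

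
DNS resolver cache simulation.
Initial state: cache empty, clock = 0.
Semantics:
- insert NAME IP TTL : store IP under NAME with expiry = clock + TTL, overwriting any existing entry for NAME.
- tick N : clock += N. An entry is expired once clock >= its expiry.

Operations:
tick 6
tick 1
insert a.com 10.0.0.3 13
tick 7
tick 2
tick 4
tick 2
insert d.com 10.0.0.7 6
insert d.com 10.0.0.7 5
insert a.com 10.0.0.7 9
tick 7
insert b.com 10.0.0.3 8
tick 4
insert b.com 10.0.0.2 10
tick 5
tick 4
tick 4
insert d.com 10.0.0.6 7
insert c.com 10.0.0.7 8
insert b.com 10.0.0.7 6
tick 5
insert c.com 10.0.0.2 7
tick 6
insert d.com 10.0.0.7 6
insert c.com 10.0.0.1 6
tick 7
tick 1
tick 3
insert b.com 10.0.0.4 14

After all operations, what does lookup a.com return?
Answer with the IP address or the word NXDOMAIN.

Answer: NXDOMAIN

Derivation:
Op 1: tick 6 -> clock=6.
Op 2: tick 1 -> clock=7.
Op 3: insert a.com -> 10.0.0.3 (expiry=7+13=20). clock=7
Op 4: tick 7 -> clock=14.
Op 5: tick 2 -> clock=16.
Op 6: tick 4 -> clock=20. purged={a.com}
Op 7: tick 2 -> clock=22.
Op 8: insert d.com -> 10.0.0.7 (expiry=22+6=28). clock=22
Op 9: insert d.com -> 10.0.0.7 (expiry=22+5=27). clock=22
Op 10: insert a.com -> 10.0.0.7 (expiry=22+9=31). clock=22
Op 11: tick 7 -> clock=29. purged={d.com}
Op 12: insert b.com -> 10.0.0.3 (expiry=29+8=37). clock=29
Op 13: tick 4 -> clock=33. purged={a.com}
Op 14: insert b.com -> 10.0.0.2 (expiry=33+10=43). clock=33
Op 15: tick 5 -> clock=38.
Op 16: tick 4 -> clock=42.
Op 17: tick 4 -> clock=46. purged={b.com}
Op 18: insert d.com -> 10.0.0.6 (expiry=46+7=53). clock=46
Op 19: insert c.com -> 10.0.0.7 (expiry=46+8=54). clock=46
Op 20: insert b.com -> 10.0.0.7 (expiry=46+6=52). clock=46
Op 21: tick 5 -> clock=51.
Op 22: insert c.com -> 10.0.0.2 (expiry=51+7=58). clock=51
Op 23: tick 6 -> clock=57. purged={b.com,d.com}
Op 24: insert d.com -> 10.0.0.7 (expiry=57+6=63). clock=57
Op 25: insert c.com -> 10.0.0.1 (expiry=57+6=63). clock=57
Op 26: tick 7 -> clock=64. purged={c.com,d.com}
Op 27: tick 1 -> clock=65.
Op 28: tick 3 -> clock=68.
Op 29: insert b.com -> 10.0.0.4 (expiry=68+14=82). clock=68
lookup a.com: not in cache (expired or never inserted)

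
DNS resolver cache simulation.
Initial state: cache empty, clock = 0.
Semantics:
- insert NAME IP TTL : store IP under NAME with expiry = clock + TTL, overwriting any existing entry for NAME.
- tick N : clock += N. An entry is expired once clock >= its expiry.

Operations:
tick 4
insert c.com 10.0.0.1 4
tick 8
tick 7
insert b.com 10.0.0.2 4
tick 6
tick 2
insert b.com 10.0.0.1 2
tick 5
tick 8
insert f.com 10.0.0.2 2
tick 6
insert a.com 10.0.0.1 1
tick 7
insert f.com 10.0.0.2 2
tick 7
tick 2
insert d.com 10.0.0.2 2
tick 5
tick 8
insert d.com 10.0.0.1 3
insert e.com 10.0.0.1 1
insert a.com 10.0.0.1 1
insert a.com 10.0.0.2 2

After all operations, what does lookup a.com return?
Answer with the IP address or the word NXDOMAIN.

Answer: 10.0.0.2

Derivation:
Op 1: tick 4 -> clock=4.
Op 2: insert c.com -> 10.0.0.1 (expiry=4+4=8). clock=4
Op 3: tick 8 -> clock=12. purged={c.com}
Op 4: tick 7 -> clock=19.
Op 5: insert b.com -> 10.0.0.2 (expiry=19+4=23). clock=19
Op 6: tick 6 -> clock=25. purged={b.com}
Op 7: tick 2 -> clock=27.
Op 8: insert b.com -> 10.0.0.1 (expiry=27+2=29). clock=27
Op 9: tick 5 -> clock=32. purged={b.com}
Op 10: tick 8 -> clock=40.
Op 11: insert f.com -> 10.0.0.2 (expiry=40+2=42). clock=40
Op 12: tick 6 -> clock=46. purged={f.com}
Op 13: insert a.com -> 10.0.0.1 (expiry=46+1=47). clock=46
Op 14: tick 7 -> clock=53. purged={a.com}
Op 15: insert f.com -> 10.0.0.2 (expiry=53+2=55). clock=53
Op 16: tick 7 -> clock=60. purged={f.com}
Op 17: tick 2 -> clock=62.
Op 18: insert d.com -> 10.0.0.2 (expiry=62+2=64). clock=62
Op 19: tick 5 -> clock=67. purged={d.com}
Op 20: tick 8 -> clock=75.
Op 21: insert d.com -> 10.0.0.1 (expiry=75+3=78). clock=75
Op 22: insert e.com -> 10.0.0.1 (expiry=75+1=76). clock=75
Op 23: insert a.com -> 10.0.0.1 (expiry=75+1=76). clock=75
Op 24: insert a.com -> 10.0.0.2 (expiry=75+2=77). clock=75
lookup a.com: present, ip=10.0.0.2 expiry=77 > clock=75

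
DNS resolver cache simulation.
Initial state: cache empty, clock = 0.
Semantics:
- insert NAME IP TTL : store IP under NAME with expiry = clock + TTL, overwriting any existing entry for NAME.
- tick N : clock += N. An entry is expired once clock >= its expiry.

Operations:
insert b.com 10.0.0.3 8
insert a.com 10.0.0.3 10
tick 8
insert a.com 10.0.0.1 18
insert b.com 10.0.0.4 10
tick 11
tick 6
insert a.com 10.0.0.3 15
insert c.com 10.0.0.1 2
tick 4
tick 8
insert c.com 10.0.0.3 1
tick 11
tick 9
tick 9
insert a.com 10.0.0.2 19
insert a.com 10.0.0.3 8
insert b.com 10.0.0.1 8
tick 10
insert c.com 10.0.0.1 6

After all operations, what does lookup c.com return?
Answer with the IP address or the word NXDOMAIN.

Op 1: insert b.com -> 10.0.0.3 (expiry=0+8=8). clock=0
Op 2: insert a.com -> 10.0.0.3 (expiry=0+10=10). clock=0
Op 3: tick 8 -> clock=8. purged={b.com}
Op 4: insert a.com -> 10.0.0.1 (expiry=8+18=26). clock=8
Op 5: insert b.com -> 10.0.0.4 (expiry=8+10=18). clock=8
Op 6: tick 11 -> clock=19. purged={b.com}
Op 7: tick 6 -> clock=25.
Op 8: insert a.com -> 10.0.0.3 (expiry=25+15=40). clock=25
Op 9: insert c.com -> 10.0.0.1 (expiry=25+2=27). clock=25
Op 10: tick 4 -> clock=29. purged={c.com}
Op 11: tick 8 -> clock=37.
Op 12: insert c.com -> 10.0.0.3 (expiry=37+1=38). clock=37
Op 13: tick 11 -> clock=48. purged={a.com,c.com}
Op 14: tick 9 -> clock=57.
Op 15: tick 9 -> clock=66.
Op 16: insert a.com -> 10.0.0.2 (expiry=66+19=85). clock=66
Op 17: insert a.com -> 10.0.0.3 (expiry=66+8=74). clock=66
Op 18: insert b.com -> 10.0.0.1 (expiry=66+8=74). clock=66
Op 19: tick 10 -> clock=76. purged={a.com,b.com}
Op 20: insert c.com -> 10.0.0.1 (expiry=76+6=82). clock=76
lookup c.com: present, ip=10.0.0.1 expiry=82 > clock=76

Answer: 10.0.0.1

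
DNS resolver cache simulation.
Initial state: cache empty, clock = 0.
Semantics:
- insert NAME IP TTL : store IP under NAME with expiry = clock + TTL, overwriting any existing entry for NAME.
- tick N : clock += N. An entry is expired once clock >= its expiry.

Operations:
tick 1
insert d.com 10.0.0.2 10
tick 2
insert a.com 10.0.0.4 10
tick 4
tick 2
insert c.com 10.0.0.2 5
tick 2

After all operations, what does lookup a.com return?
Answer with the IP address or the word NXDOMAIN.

Op 1: tick 1 -> clock=1.
Op 2: insert d.com -> 10.0.0.2 (expiry=1+10=11). clock=1
Op 3: tick 2 -> clock=3.
Op 4: insert a.com -> 10.0.0.4 (expiry=3+10=13). clock=3
Op 5: tick 4 -> clock=7.
Op 6: tick 2 -> clock=9.
Op 7: insert c.com -> 10.0.0.2 (expiry=9+5=14). clock=9
Op 8: tick 2 -> clock=11. purged={d.com}
lookup a.com: present, ip=10.0.0.4 expiry=13 > clock=11

Answer: 10.0.0.4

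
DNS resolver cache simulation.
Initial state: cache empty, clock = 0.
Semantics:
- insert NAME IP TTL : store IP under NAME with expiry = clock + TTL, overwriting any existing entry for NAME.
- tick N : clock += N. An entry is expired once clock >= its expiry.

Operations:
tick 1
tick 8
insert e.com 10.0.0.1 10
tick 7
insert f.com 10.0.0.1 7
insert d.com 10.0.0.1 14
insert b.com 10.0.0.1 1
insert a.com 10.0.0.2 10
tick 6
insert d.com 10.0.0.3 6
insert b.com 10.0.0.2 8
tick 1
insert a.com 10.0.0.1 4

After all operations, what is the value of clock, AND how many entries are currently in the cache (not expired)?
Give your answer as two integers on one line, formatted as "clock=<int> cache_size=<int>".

Answer: clock=23 cache_size=3

Derivation:
Op 1: tick 1 -> clock=1.
Op 2: tick 8 -> clock=9.
Op 3: insert e.com -> 10.0.0.1 (expiry=9+10=19). clock=9
Op 4: tick 7 -> clock=16.
Op 5: insert f.com -> 10.0.0.1 (expiry=16+7=23). clock=16
Op 6: insert d.com -> 10.0.0.1 (expiry=16+14=30). clock=16
Op 7: insert b.com -> 10.0.0.1 (expiry=16+1=17). clock=16
Op 8: insert a.com -> 10.0.0.2 (expiry=16+10=26). clock=16
Op 9: tick 6 -> clock=22. purged={b.com,e.com}
Op 10: insert d.com -> 10.0.0.3 (expiry=22+6=28). clock=22
Op 11: insert b.com -> 10.0.0.2 (expiry=22+8=30). clock=22
Op 12: tick 1 -> clock=23. purged={f.com}
Op 13: insert a.com -> 10.0.0.1 (expiry=23+4=27). clock=23
Final clock = 23
Final cache (unexpired): {a.com,b.com,d.com} -> size=3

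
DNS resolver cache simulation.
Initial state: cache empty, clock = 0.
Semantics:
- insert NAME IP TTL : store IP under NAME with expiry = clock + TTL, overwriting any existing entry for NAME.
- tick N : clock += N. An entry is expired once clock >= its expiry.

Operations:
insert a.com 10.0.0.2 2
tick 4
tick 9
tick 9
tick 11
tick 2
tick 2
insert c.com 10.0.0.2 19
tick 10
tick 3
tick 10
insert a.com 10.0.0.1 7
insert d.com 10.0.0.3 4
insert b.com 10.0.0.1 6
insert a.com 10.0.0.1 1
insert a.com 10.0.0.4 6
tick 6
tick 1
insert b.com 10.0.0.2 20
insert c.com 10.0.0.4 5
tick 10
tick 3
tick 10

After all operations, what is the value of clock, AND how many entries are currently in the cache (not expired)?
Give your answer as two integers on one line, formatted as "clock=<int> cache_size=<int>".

Op 1: insert a.com -> 10.0.0.2 (expiry=0+2=2). clock=0
Op 2: tick 4 -> clock=4. purged={a.com}
Op 3: tick 9 -> clock=13.
Op 4: tick 9 -> clock=22.
Op 5: tick 11 -> clock=33.
Op 6: tick 2 -> clock=35.
Op 7: tick 2 -> clock=37.
Op 8: insert c.com -> 10.0.0.2 (expiry=37+19=56). clock=37
Op 9: tick 10 -> clock=47.
Op 10: tick 3 -> clock=50.
Op 11: tick 10 -> clock=60. purged={c.com}
Op 12: insert a.com -> 10.0.0.1 (expiry=60+7=67). clock=60
Op 13: insert d.com -> 10.0.0.3 (expiry=60+4=64). clock=60
Op 14: insert b.com -> 10.0.0.1 (expiry=60+6=66). clock=60
Op 15: insert a.com -> 10.0.0.1 (expiry=60+1=61). clock=60
Op 16: insert a.com -> 10.0.0.4 (expiry=60+6=66). clock=60
Op 17: tick 6 -> clock=66. purged={a.com,b.com,d.com}
Op 18: tick 1 -> clock=67.
Op 19: insert b.com -> 10.0.0.2 (expiry=67+20=87). clock=67
Op 20: insert c.com -> 10.0.0.4 (expiry=67+5=72). clock=67
Op 21: tick 10 -> clock=77. purged={c.com}
Op 22: tick 3 -> clock=80.
Op 23: tick 10 -> clock=90. purged={b.com}
Final clock = 90
Final cache (unexpired): {} -> size=0

Answer: clock=90 cache_size=0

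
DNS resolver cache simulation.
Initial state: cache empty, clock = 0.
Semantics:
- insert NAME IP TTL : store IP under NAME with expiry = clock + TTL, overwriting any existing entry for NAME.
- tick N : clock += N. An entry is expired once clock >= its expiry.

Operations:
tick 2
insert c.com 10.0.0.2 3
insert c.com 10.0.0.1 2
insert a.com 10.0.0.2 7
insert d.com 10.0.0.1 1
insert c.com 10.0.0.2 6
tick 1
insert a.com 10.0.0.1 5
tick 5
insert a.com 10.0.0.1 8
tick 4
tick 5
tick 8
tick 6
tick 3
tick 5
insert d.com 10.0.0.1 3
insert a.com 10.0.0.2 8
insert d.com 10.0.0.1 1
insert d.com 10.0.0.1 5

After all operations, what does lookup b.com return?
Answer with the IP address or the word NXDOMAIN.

Answer: NXDOMAIN

Derivation:
Op 1: tick 2 -> clock=2.
Op 2: insert c.com -> 10.0.0.2 (expiry=2+3=5). clock=2
Op 3: insert c.com -> 10.0.0.1 (expiry=2+2=4). clock=2
Op 4: insert a.com -> 10.0.0.2 (expiry=2+7=9). clock=2
Op 5: insert d.com -> 10.0.0.1 (expiry=2+1=3). clock=2
Op 6: insert c.com -> 10.0.0.2 (expiry=2+6=8). clock=2
Op 7: tick 1 -> clock=3. purged={d.com}
Op 8: insert a.com -> 10.0.0.1 (expiry=3+5=8). clock=3
Op 9: tick 5 -> clock=8. purged={a.com,c.com}
Op 10: insert a.com -> 10.0.0.1 (expiry=8+8=16). clock=8
Op 11: tick 4 -> clock=12.
Op 12: tick 5 -> clock=17. purged={a.com}
Op 13: tick 8 -> clock=25.
Op 14: tick 6 -> clock=31.
Op 15: tick 3 -> clock=34.
Op 16: tick 5 -> clock=39.
Op 17: insert d.com -> 10.0.0.1 (expiry=39+3=42). clock=39
Op 18: insert a.com -> 10.0.0.2 (expiry=39+8=47). clock=39
Op 19: insert d.com -> 10.0.0.1 (expiry=39+1=40). clock=39
Op 20: insert d.com -> 10.0.0.1 (expiry=39+5=44). clock=39
lookup b.com: not in cache (expired or never inserted)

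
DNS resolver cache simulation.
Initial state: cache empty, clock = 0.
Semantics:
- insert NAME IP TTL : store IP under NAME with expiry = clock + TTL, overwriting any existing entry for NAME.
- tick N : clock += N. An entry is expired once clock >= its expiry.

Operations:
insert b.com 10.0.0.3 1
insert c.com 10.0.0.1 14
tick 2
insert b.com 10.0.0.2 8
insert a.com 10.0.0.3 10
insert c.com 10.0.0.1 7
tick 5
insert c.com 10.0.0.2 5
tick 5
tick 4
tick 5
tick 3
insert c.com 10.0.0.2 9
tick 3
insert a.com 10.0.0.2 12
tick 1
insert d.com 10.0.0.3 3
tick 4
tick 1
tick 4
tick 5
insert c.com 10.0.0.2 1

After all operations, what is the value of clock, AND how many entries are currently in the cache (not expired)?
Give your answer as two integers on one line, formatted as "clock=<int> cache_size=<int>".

Op 1: insert b.com -> 10.0.0.3 (expiry=0+1=1). clock=0
Op 2: insert c.com -> 10.0.0.1 (expiry=0+14=14). clock=0
Op 3: tick 2 -> clock=2. purged={b.com}
Op 4: insert b.com -> 10.0.0.2 (expiry=2+8=10). clock=2
Op 5: insert a.com -> 10.0.0.3 (expiry=2+10=12). clock=2
Op 6: insert c.com -> 10.0.0.1 (expiry=2+7=9). clock=2
Op 7: tick 5 -> clock=7.
Op 8: insert c.com -> 10.0.0.2 (expiry=7+5=12). clock=7
Op 9: tick 5 -> clock=12. purged={a.com,b.com,c.com}
Op 10: tick 4 -> clock=16.
Op 11: tick 5 -> clock=21.
Op 12: tick 3 -> clock=24.
Op 13: insert c.com -> 10.0.0.2 (expiry=24+9=33). clock=24
Op 14: tick 3 -> clock=27.
Op 15: insert a.com -> 10.0.0.2 (expiry=27+12=39). clock=27
Op 16: tick 1 -> clock=28.
Op 17: insert d.com -> 10.0.0.3 (expiry=28+3=31). clock=28
Op 18: tick 4 -> clock=32. purged={d.com}
Op 19: tick 1 -> clock=33. purged={c.com}
Op 20: tick 4 -> clock=37.
Op 21: tick 5 -> clock=42. purged={a.com}
Op 22: insert c.com -> 10.0.0.2 (expiry=42+1=43). clock=42
Final clock = 42
Final cache (unexpired): {c.com} -> size=1

Answer: clock=42 cache_size=1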